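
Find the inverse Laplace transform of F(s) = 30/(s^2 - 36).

Since L{sinh(6t)} = 6/(s^2 - 36), the inverse is sinh(6*t), scaled by 5.

5*sinh(6*t)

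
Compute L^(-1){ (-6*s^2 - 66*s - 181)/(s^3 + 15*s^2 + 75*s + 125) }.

-t^2*exp(-5*t)/2 - 6*t*exp(-5*t) - 6*exp(-5*t)

Factor the denominator: s^3 + 15*s^2 + 75*s + 125 = (s + 5)^3.
Partial fraction decomposition gives [-6/(s + 5)] + [-6/(s + 5)^2] + [-1/(s + 5)^3].
Invert each term: -6/(s + 5) ↔ -6e^(-5t); -6/(s + 5)^2 ↔ -6t·e^(-5t); -1/(s + 5)^3 ↔ (-1/2)t^2·e^(-5t).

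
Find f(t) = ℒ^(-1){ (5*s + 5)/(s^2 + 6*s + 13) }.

Complete the square in the denominator: s^2 + 6*s + 13 = (s + 3)^2 + 2^2.
Split the numerator to match: 5*s + 5 = 5·(s + 3) - 5·2.
Invert each term: 5·(s + 3)/((s + 3)^2 + 4) ↔ 5e^(-3t)cos(2t); -5·2/((s + 3)^2 + 4) ↔ -5e^(-3t)sin(2t).

f(t) = -5*exp(-3*t)*sin(2*t) + 5*exp(-3*t)*cos(2*t)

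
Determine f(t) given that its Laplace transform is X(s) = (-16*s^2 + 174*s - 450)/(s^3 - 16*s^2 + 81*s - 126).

f(t) = -4*exp(7*t) - 6*exp(6*t) - 6*exp(3*t)

Factor the denominator: s^3 - 16*s^2 + 81*s - 126 = (s - 7)*(s - 6)*(s - 3).
Partial fraction decomposition gives [-6/(s - 6)] + [-4/(s - 7)] + [-6/(s - 3)].
Invert each term: -6/(s - 6) ↔ -6e^(6t); -4/(s - 7) ↔ -4e^(7t); -6/(s - 3) ↔ -6e^(3t).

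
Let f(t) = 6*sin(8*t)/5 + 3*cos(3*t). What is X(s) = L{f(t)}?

The transform is linear, so treat each term independently.
(6/5)·[L{sin(8t)} = 8/(s^2 + 64)]; (3)·[L{cos(3t)} = s/(s^2 + 9)].

X(s) = 3*s/(s^2 + 9) + 48/(5*(s^2 + 64))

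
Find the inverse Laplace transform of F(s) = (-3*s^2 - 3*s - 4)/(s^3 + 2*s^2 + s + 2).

Factor the denominator: s^3 + 2*s^2 + s + 2 = (s + 2)*(s^2 + 1).
Partial fraction decomposition gives [-2/(s + 2)] + [-s/(s^2 + 1)] + [-1/(s^2 + 1)].
Invert each term: -2/(s + 2) ↔ -2e^(-2t); -1·s/(s^2 + 1) ↔ -cos(t); -1·1/(s^2 + 1) ↔ -sin(t).

-sin(t) - cos(t) - 2*exp(-2*t)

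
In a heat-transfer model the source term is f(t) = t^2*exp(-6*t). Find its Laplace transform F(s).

L{e^(-6t)} = 1/(s + 6).
Then apply L{t^2·g(t)} = (-1)^2 d^2/ds^2[G(s)] with G(s) = 1/(s + 6):
differentiating 2 times and applying the sign gives 2/(s + 6)^3.

F(s) = 2/(s + 6)^3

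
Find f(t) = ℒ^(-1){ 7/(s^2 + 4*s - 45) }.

f(t) = exp(-2*t)*sinh(7*t)

Rewrite the denominator: s^2 + 4*s - 45 = (s + 2)^2 - 49.
The form in (s + 2) signals a first-shifting-theorem factor e^(-2t).
Since L{sinh(7t)} = 7/(s^2 - 49), the inverse is e^(-2*t)*sinh(7*t).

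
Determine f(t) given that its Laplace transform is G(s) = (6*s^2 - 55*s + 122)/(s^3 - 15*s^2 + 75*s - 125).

f(t) = -3*t^2*exp(5*t)/2 + 5*t*exp(5*t) + 6*exp(5*t)

Factor the denominator: s^3 - 15*s^2 + 75*s - 125 = (s - 5)^3.
Partial fraction decomposition gives [6/(s - 5)] + [5/(s - 5)^2] + [-3/(s - 5)^3].
Invert each term: 6/(s - 5) ↔ 6e^(5t); 5/(s - 5)^2 ↔ 5t·e^(5t); -3/(s - 5)^3 ↔ (-3/2)t^2·e^(5t).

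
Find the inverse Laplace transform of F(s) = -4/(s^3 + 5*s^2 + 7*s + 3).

Factor the denominator: s^3 + 5*s^2 + 7*s + 3 = (s + 1)^2*(s + 3).
Partial fraction decomposition gives [1/(s + 1)] + [-2/(s + 1)^2] + [-1/(s + 3)].
Invert each term: 1/(s + 1) ↔ e^(-t); -2/(s + 1)^2 ↔ -2t·e^(-t); -1/(s + 3) ↔ -e^(-3t).

-2*t*exp(-t) + exp(-t) - exp(-3*t)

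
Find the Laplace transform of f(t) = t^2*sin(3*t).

18*(s^2 - 3)/(s^2 + 9)^3

L{sin(3t)} = 3/(s^2 + 9).
Then apply L{t^2·g(t)} = (-1)^2 d^2/ds^2[H(s)] with H(s) = 3/(s^2 + 9):
differentiating 2 times and applying the sign gives 18*(s^2 - 3)/(s^2 + 9)^3.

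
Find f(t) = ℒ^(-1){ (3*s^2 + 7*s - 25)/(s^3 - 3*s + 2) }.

Factor the denominator: s^3 - 3*s + 2 = (s - 1)^2*(s + 2).
Partial fraction decomposition gives [6/(s - 1)] + [-5/(s - 1)^2] + [-3/(s + 2)].
Invert each term: 6/(s - 1) ↔ 6e^(t); -5/(s - 1)^2 ↔ -5t·e^(t); -3/(s + 2) ↔ -3e^(-2t).

f(t) = -5*t*exp(t) + 6*exp(t) - 3*exp(-2*t)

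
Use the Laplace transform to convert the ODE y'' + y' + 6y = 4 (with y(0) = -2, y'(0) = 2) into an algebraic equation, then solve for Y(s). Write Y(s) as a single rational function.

Take the Laplace transform of both sides.
With L{y''} = s^2 Y - s·y(0) - y'(0) and L{y'} = sY - y(0), with y(0) = -2, y'(0) = 2: the LHS transforms to (s^2 + s + 6)Y - (-2*s).
The right side is L{4} = 4/s.
So (s^2 + s + 6)Y = 4/s + (-2*s).
Divide through and combine into a single rational function.

Y(s) = (-2*s^2 + 4)/(s^3 + s^2 + 6*s)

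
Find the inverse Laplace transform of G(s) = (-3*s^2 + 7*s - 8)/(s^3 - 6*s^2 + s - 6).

Factor the denominator: s^3 - 6*s^2 + s - 6 = (s - 6)*(s^2 + 1).
Partial fraction decomposition gives [-2/(s - 6)] + [-s/(s^2 + 1)] + [1/(s^2 + 1)].
Invert each term: -2/(s - 6) ↔ -2e^(6t); -1·s/(s^2 + 1) ↔ -cos(t); 1·1/(s^2 + 1) ↔ sin(t).

-2*exp(6*t) + sin(t) - cos(t)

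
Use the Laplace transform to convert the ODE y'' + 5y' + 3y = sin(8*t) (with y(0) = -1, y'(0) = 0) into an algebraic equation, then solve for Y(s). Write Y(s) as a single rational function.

Laplace-transform each side.
The derivative rules (L{y''} = s^2 Y - s·y(0) - y'(0) and L{y'} = sY - y(0), with y(0) = -1, y'(0) = 0) turn the left side into (s^2 + 5*s + 3)Y - (-s - 5).
The right side is L{sin(8*t)} = 8/(s^2 + 64).
So (s^2 + 5*s + 3)Y = 8/(s^2 + 64) + (-s - 5).
Solve for Y(s) and write it as one ratio of polynomials.

Y(s) = (-s^3 - 5*s^2 - 64*s - 312)/(s^4 + 5*s^3 + 67*s^2 + 320*s + 192)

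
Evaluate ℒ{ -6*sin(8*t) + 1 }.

-48/(s^2 + 64) + 1/s

The transform is linear, so treat each term independently.
L{1} = 1/s; (-6)·[L{sin(8t)} = 8/(s^2 + 64)].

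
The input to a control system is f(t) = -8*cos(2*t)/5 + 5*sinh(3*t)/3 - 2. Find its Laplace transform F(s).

F(s) = -8*s/(5*(s^2 + 4)) + 5/(s^2 - 9) - 2/s

The transform is linear, so treat each term independently.
L{-2} = -2/s; (5/3)·[L{sinh(3t)} = 3/(s^2 - 9)]; (-8/5)·[L{cos(2t)} = s/(s^2 + 4)].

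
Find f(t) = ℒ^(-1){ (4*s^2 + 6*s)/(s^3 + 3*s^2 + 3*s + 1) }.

Factor the denominator: s^3 + 3*s^2 + 3*s + 1 = (s + 1)^3.
Partial fraction decomposition gives [4/(s + 1)] + [-2/(s + 1)^2] + [-2/(s + 1)^3].
Invert each term: 4/(s + 1) ↔ 4e^(-t); -2/(s + 1)^2 ↔ -2t·e^(-t); -2/(s + 1)^3 ↔ (-1)t^2·e^(-t).

f(t) = -t^2*exp(-t) - 2*t*exp(-t) + 4*exp(-t)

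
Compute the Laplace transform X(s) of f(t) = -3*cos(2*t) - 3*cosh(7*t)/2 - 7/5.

The transform is linear, so treat each term independently.
L{-7/5} = (-7/5)/s; (-3/2)·[L{cosh(7t)} = s/(s^2 - 49)]; (-3)·[L{cos(2t)} = s/(s^2 + 4)].

X(s) = -3*s/(s^2 + 4) - 3*s/(2*(s^2 - 49)) - 7/(5*s)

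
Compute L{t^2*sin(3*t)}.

L{sin(3t)} = 3/(s^2 + 9).
Then apply L{t^2·g(t)} = (-1)^2 d^2/ds^2[H(s)] with H(s) = 3/(s^2 + 9):
differentiating 2 times and applying the sign gives 18*(s^2 - 3)/(s^2 + 9)^3.

18*(s^2 - 3)/(s^2 + 9)^3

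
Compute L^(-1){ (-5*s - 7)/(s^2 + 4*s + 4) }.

3*t*exp(-2*t) - 5*exp(-2*t)

Factor the denominator: s^2 + 4*s + 4 = (s + 2)^2.
Partial fraction decomposition gives [-5/(s + 2)] + [3/(s + 2)^2].
Invert each term: -5/(s + 2) ↔ -5e^(-2t); 3/(s + 2)^2 ↔ 3t·e^(-2t).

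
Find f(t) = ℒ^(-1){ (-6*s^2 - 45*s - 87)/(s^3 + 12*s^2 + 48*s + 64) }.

f(t) = -3*t^2*exp(-4*t)/2 + 3*t*exp(-4*t) - 6*exp(-4*t)

Factor the denominator: s^3 + 12*s^2 + 48*s + 64 = (s + 4)^3.
Partial fraction decomposition gives [-6/(s + 4)] + [3/(s + 4)^2] + [-3/(s + 4)^3].
Invert each term: -6/(s + 4) ↔ -6e^(-4t); 3/(s + 4)^2 ↔ 3t·e^(-4t); -3/(s + 4)^3 ↔ (-3/2)t^2·e^(-4t).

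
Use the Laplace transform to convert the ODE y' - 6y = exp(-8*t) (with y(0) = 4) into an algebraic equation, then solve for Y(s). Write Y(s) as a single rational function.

Y(s) = (4*s + 33)/(s^2 + 2*s - 48)

Apply the Laplace transform to the equation.
Using L{y'} = sY - y(0) = sY - 4, the left side becomes (s - 6)Y - (4).
The right side is L{exp(-8*t)} = 1/(s + 8).
So (s - 6)Y = 1/(s + 8) + (4).
Solve for Y(s) and write it as one ratio of polynomials.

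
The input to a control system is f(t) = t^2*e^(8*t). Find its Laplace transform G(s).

L{e^(8t)} = 1/(s - 8).
Then apply L{t^2·g(t)} = (-1)^2 d^2/ds^2[H(s)] with H(s) = 1/(s - 8):
differentiating 2 times and applying the sign gives 2/(s - 8)^3.

G(s) = 2/(s - 8)^3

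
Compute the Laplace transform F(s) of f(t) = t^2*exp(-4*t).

F(s) = 2/(s + 4)^3

L{e^(-4t)} = 1/(s + 4).
Then apply L{t^2·g(t)} = (-1)^2 d^2/ds^2[G(s)] with G(s) = 1/(s + 4):
differentiating 2 times and applying the sign gives 2/(s + 4)^3.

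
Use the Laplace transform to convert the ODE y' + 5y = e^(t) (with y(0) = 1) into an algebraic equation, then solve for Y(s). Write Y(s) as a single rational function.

Y(s) = s/(s^2 + 4*s - 5)

Laplace-transform each side.
Using L{y'} = sY - y(0) = sY - 1, the left side becomes (s + 5)Y - (1).
The right side is L{e^(t)} = 1/(s - 1).
So (s + 5)Y = 1/(s - 1) + (1).
Solve for Y(s) and write it as one ratio of polynomials.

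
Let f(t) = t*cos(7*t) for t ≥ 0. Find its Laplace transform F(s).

F(s) = (s - 7)*(s + 7)/(s^2 + 49)^2

L{cos(7t)} = s/(s^2 + 49).
Then apply L{t·g(t)} = -d/ds[G(s)] with G(s) = s/(s^2 + 49):
differentiating 1 time and applying the sign gives (s - 7)*(s + 7)/(s^2 + 49)^2.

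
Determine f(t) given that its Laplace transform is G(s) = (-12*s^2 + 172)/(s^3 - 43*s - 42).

Factor the denominator: s^3 - 43*s - 42 = (s - 7)*(s + 1)*(s + 6).
Partial fraction decomposition gives [-4/(s + 1)] + [-4/(s - 7)] + [-4/(s + 6)].
Invert each term: -4/(s + 1) ↔ -4e^(-t); -4/(s - 7) ↔ -4e^(7t); -4/(s + 6) ↔ -4e^(-6t).

f(t) = -4*exp(7*t) - 4*exp(-t) - 4*exp(-6*t)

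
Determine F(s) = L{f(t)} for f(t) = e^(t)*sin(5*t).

L{sin(5t)} = 5/(s^2 + 25).
By the first shifting theorem, multiplying by e^(t) replaces s with s - 1.

F(s) = 5/((s - 1)^2 + 25)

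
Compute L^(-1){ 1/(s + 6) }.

exp(-6*t)

Since L{e^(-6t)} = 1/(s + 6), the inverse is e^(-6*t).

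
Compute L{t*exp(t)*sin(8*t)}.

L{sin(8t)} = 8/(s^2 + 64).
Multiplying by e^(t) shifts s → s - 1, so L{exp(t)*sin(8*t)} = 8/((s - 1)^2 + 64).
Then apply L{t·g(t)} = -d/ds[G(s)] with G(s) = 8/((s - 1)^2 + 64):
differentiating 1 time and applying the sign gives 16*(s - 1)/(s^2 - 2*s + 65)^2.

16*(s - 1)/(s^2 - 2*s + 65)^2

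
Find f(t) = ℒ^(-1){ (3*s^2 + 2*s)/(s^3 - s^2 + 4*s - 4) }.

Factor the denominator: s^3 - s^2 + 4*s - 4 = (s - 1)*(s^2 + 4).
Partial fraction decomposition gives [1/(s - 1)] + [2*s/(s^2 + 4)] + [4/(s^2 + 4)].
Invert each term: 1/(s - 1) ↔ e^(t); 2·s/(s^2 + 4) ↔ 2cos(2t); 2·2/(s^2 + 4) ↔ 2sin(2t).

f(t) = exp(t) + 2*sin(2*t) + 2*cos(2*t)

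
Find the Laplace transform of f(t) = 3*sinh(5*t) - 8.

The transform is linear, so treat each term independently.
(3)·[L{sinh(5t)} = 5/(s^2 - 25)]; L{-8} = -8/s.

15/(s^2 - 25) - 8/s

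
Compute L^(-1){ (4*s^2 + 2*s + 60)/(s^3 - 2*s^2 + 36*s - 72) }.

2*exp(2*t) + sin(6*t) + 2*cos(6*t)

Factor the denominator: s^3 - 2*s^2 + 36*s - 72 = (s - 2)*(s^2 + 36).
Partial fraction decomposition gives [2/(s - 2)] + [2*s/(s^2 + 36)] + [6/(s^2 + 36)].
Invert each term: 2/(s - 2) ↔ 2e^(2t); 2·s/(s^2 + 36) ↔ 2cos(6t); 1·6/(s^2 + 36) ↔ sin(6t).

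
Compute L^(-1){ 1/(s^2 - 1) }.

Since L{sinh(t)} = 1/(s^2 - 1), the inverse is sinh(t).

sinh(t)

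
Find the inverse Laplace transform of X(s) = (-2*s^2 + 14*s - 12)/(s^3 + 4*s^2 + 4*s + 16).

Factor the denominator: s^3 + 4*s^2 + 4*s + 16 = (s + 4)*(s^2 + 4).
Partial fraction decomposition gives [-5/(s + 4)] + [3*s/(s^2 + 4)] + [2/(s^2 + 4)].
Invert each term: -5/(s + 4) ↔ -5e^(-4t); 3·s/(s^2 + 4) ↔ 3cos(2t); 1·2/(s^2 + 4) ↔ sin(2t).

sin(2*t) + 3*cos(2*t) - 5*exp(-4*t)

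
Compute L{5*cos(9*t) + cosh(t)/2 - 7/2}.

By linearity of the Laplace transform, transform each term separately.
(5)·[L{cos(9t)} = s/(s^2 + 81)]; L{-7/2} = (-7/2)/s; (1/2)·[L{cosh(t)} = s/(s^2 - 1)].

5*s/(s^2 + 81) + s/(2*(s^2 - 1)) - 7/(2*s)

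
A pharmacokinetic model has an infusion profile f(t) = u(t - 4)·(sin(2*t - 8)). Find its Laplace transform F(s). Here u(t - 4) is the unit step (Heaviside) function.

By the second shifting theorem, L{u(t - c)·g(t - c)} = e^(-cs)·G(s) with c = 4 and G(s) = L{g(t)}.
L{sin(2t)} = 2/(s^2 + 4).

F(s) = 2*exp(-4*s)/(s^2 + 4)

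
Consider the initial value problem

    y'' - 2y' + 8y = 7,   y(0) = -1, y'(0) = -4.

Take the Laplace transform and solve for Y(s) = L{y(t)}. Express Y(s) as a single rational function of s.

Y(s) = (-s^2 - 2*s + 7)/(s^3 - 2*s^2 + 8*s)

Laplace-transform each side.
The derivative rules (L{y''} = s^2 Y - s·y(0) - y'(0) and L{y'} = sY - y(0), with y(0) = -1, y'(0) = -4) turn the left side into (s^2 - 2*s + 8)Y - (-s - 2).
The right side is L{7} = 7/s.
So (s^2 - 2*s + 8)Y = 7/s + (-s - 2).
Isolate Y and clear denominators.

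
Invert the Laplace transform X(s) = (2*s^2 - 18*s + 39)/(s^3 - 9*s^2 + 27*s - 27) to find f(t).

f(t) = 3*t^2*exp(3*t)/2 - 6*t*exp(3*t) + 2*exp(3*t)

Factor the denominator: s^3 - 9*s^2 + 27*s - 27 = (s - 3)^3.
Partial fraction decomposition gives [2/(s - 3)] + [-6/(s - 3)^2] + [3/(s - 3)^3].
Invert each term: 2/(s - 3) ↔ 2e^(3t); -6/(s - 3)^2 ↔ -6t·e^(3t); 3/(s - 3)^3 ↔ (3/2)t^2·e^(3t).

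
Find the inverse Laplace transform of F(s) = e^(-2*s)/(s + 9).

Heaviside(t - 2)*(exp(-9*t + 18))

The factor e^(-2s) signals a time shift by c = 2 (second shifting theorem).
L{e^(-9t)} = 1/(s + 9), so L^-1{1/(s + 9)} = e^(-9*t).
Hence the inverse is u(t - 2) times that function evaluated at t - 2.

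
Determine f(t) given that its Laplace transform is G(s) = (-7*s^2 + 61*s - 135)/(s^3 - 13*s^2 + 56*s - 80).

Factor the denominator: s^3 - 13*s^2 + 56*s - 80 = (s - 5)*(s - 4)^2.
Partial fraction decomposition gives [-2/(s - 4)] + [3/(s - 4)^2] + [-5/(s - 5)].
Invert each term: -2/(s - 4) ↔ -2e^(4t); 3/(s - 4)^2 ↔ 3t·e^(4t); -5/(s - 5) ↔ -5e^(5t).

f(t) = 3*t*exp(4*t) - 5*exp(5*t) - 2*exp(4*t)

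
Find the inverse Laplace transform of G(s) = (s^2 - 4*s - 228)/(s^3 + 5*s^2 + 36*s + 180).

-4*sin(6*t) + 4*cos(6*t) - 3*exp(-5*t)

Factor the denominator: s^3 + 5*s^2 + 36*s + 180 = (s + 5)*(s^2 + 36).
Partial fraction decomposition gives [-3/(s + 5)] + [4*s/(s^2 + 36)] + [-24/(s^2 + 36)].
Invert each term: -3/(s + 5) ↔ -3e^(-5t); 4·s/(s^2 + 36) ↔ 4cos(6t); -4·6/(s^2 + 36) ↔ -4sin(6t).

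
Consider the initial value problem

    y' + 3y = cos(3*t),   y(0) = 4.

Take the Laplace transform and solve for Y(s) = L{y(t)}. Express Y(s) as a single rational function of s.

Apply the Laplace transform to the equation.
With L{y'} = sY - y(0) = sY - 4: the LHS transforms to (s + 3)Y - (4).
The right side is L{cos(3*t)} = s/(s^2 + 9).
So (s + 3)Y = s/(s^2 + 9) + (4).
Divide through and combine into a single rational function.

Y(s) = (4*s^2 + s + 36)/(s^3 + 3*s^2 + 9*s + 27)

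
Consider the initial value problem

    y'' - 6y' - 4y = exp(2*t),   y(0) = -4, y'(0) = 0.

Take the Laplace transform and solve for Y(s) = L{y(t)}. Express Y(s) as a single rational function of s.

Y(s) = (-4*s^2 + 32*s - 47)/(s^3 - 8*s^2 + 8*s + 8)

Apply the Laplace transform to the equation.
Using L{y''} = s^2 Y - s·y(0) - y'(0) and L{y'} = sY - y(0), with y(0) = -4, y'(0) = 0, the left side becomes (s^2 - 6*s - 4)Y - (-4*s + 24).
The right side is L{exp(2*t)} = 1/(s - 2).
So (s^2 - 6*s - 4)Y = 1/(s - 2) + (-4*s + 24).
Solve for Y(s) and write it as one ratio of polynomials.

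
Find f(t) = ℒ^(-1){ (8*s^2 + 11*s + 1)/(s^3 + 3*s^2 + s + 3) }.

f(t) = -sin(t) + 4*cos(t) + 4*exp(-3*t)

Factor the denominator: s^3 + 3*s^2 + s + 3 = (s + 3)*(s^2 + 1).
Partial fraction decomposition gives [4/(s + 3)] + [4*s/(s^2 + 1)] + [-1/(s^2 + 1)].
Invert each term: 4/(s + 3) ↔ 4e^(-3t); 4·s/(s^2 + 1) ↔ 4cos(t); -1·1/(s^2 + 1) ↔ -sin(t).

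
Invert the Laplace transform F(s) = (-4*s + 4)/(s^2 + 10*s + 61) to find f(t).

f(t) = 4*exp(-5*t)*sin(6*t) - 4*exp(-5*t)*cos(6*t)

Complete the square in the denominator: s^2 + 10*s + 61 = (s + 5)^2 + 6^2.
Split the numerator to match: -4*s + 4 = -4·(s + 5) + 4·6.
Invert each term: -4·(s + 5)/((s + 5)^2 + 36) ↔ -4e^(-5t)cos(6t); 4·6/((s + 5)^2 + 36) ↔ 4e^(-5t)sin(6t).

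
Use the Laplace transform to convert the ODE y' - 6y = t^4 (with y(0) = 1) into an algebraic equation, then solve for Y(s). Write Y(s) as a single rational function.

Apply the Laplace transform to the equation.
Using L{y'} = sY - y(0) = sY - 1, the left side becomes (s - 6)Y - (1).
The right side is L{t^4} = 24/s^5.
So (s - 6)Y = 24/s^5 + (1).
Solve for Y(s) and write it as one ratio of polynomials.

Y(s) = (s^5 + 24)/(s^6 - 6*s^5)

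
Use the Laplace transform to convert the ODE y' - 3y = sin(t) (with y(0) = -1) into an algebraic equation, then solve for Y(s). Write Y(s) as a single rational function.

Take the Laplace transform of both sides.
Using L{y'} = sY - y(0) = sY - (-1), the left side becomes (s - 3)Y - (-1).
The right side is L{sin(t)} = 1/(s^2 + 1).
So (s - 3)Y = 1/(s^2 + 1) + (-1).
Isolate Y and clear denominators.

Y(s) = -s^2/(s^3 - 3*s^2 + s - 3)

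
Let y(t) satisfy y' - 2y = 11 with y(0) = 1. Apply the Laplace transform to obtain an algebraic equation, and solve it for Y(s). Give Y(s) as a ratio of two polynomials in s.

Apply the Laplace transform to the equation.
Using L{y'} = sY - y(0) = sY - 1, the left side becomes (s - 2)Y - (1).
The right side is L{11} = 11/s.
So (s - 2)Y = 11/s + (1).
Isolate Y and clear denominators.

Y(s) = (s + 11)/(s^2 - 2*s)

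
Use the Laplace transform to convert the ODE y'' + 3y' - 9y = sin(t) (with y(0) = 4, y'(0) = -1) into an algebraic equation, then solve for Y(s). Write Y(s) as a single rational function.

Y(s) = (4*s^3 + 11*s^2 + 4*s + 12)/(s^4 + 3*s^3 - 8*s^2 + 3*s - 9)

Transform both sides with L{·}.
The derivative rules (L{y''} = s^2 Y - s·y(0) - y'(0) and L{y'} = sY - y(0), with y(0) = 4, y'(0) = -1) turn the left side into (s^2 + 3*s - 9)Y - (4*s + 11).
The right side is L{sin(t)} = 1/(s^2 + 1).
So (s^2 + 3*s - 9)Y = 1/(s^2 + 1) + (4*s + 11).
Divide through and combine into a single rational function.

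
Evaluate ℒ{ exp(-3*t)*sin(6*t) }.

6/((s + 3)^2 + 36)

L{sin(6t)} = 6/(s^2 + 36).
By the first shifting theorem, multiplying by e^(-3t) replaces s with s + 3.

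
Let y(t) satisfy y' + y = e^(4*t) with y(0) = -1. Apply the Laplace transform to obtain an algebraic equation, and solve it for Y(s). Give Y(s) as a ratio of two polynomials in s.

Take the Laplace transform of both sides.
With L{y'} = sY - y(0) = sY - (-1): the LHS transforms to (s + 1)Y - (-1).
The right side is L{e^(4*t)} = 1/(s - 4).
So (s + 1)Y = 1/(s - 4) + (-1).
Divide through and combine into a single rational function.

Y(s) = (-s + 5)/(s^2 - 3*s - 4)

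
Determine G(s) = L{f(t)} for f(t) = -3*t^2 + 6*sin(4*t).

G(s) = 24/(s^2 + 16) - 6/s^3

The transform is linear, so treat each term independently.
(-3)·[L{t^2} = 2!/s^3 = 2/s^3]; (6)·[L{sin(4t)} = 4/(s^2 + 16)].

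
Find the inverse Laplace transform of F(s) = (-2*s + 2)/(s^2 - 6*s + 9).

Factor the denominator: s^2 - 6*s + 9 = (s - 3)^2.
Partial fraction decomposition gives [-2/(s - 3)] + [-4/(s - 3)^2].
Invert each term: -2/(s - 3) ↔ -2e^(3t); -4/(s - 3)^2 ↔ -4t·e^(3t).

-4*t*exp(3*t) - 2*exp(3*t)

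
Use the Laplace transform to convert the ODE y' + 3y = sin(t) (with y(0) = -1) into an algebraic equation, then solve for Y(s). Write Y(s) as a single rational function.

Y(s) = -s^2/(s^3 + 3*s^2 + s + 3)

Transform both sides with L{·}.
The derivative rules (L{y'} = sY - y(0) = sY - (-1)) turn the left side into (s + 3)Y - (-1).
The right side is L{sin(t)} = 1/(s^2 + 1).
So (s + 3)Y = 1/(s^2 + 1) + (-1).
Solve for Y(s) and write it as one ratio of polynomials.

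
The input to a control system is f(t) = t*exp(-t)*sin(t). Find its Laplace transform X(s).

X(s) = 2*(s + 1)/(s^2 + 2*s + 2)^2

L{sin(t)} = 1/(s^2 + 1).
Multiplying by e^(-t) shifts s → s + 1, so L{exp(-t)*sin(t)} = 1/((s + 1)^2 + 1).
Then apply L{t·g(t)} = -d/ds[G(s)] with G(s) = 1/((s + 1)^2 + 1):
differentiating 1 time and applying the sign gives 2*(s + 1)/(s^2 + 2*s + 2)^2.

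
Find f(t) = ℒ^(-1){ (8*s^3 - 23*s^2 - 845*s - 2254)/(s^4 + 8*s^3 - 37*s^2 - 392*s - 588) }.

f(t) = -4*exp(7*t) + 4*exp(-2*t) + 5*exp(-6*t) + 3*exp(-7*t)

Factor the denominator: s^4 + 8*s^3 - 37*s^2 - 392*s - 588 = (s - 7)*(s + 2)*(s + 6)*(s + 7).
Partial fraction decomposition gives [5/(s + 6)] + [-4/(s - 7)] + [4/(s + 2)] + [3/(s + 7)].
Invert each term: 5/(s + 6) ↔ 5e^(-6t); -4/(s - 7) ↔ -4e^(7t); 4/(s + 2) ↔ 4e^(-2t); 3/(s + 7) ↔ 3e^(-7t).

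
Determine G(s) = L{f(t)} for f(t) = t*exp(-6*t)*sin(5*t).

G(s) = 10*(s + 6)/(s^2 + 12*s + 61)^2

L{sin(5t)} = 5/(s^2 + 25).
Multiplying by e^(-6t) shifts s → s + 6, so L{exp(-6*t)*sin(5*t)} = 5/((s + 6)^2 + 25).
Then apply L{t·g(t)} = -d/ds[H(s)] with H(s) = 5/((s + 6)^2 + 25):
differentiating 1 time and applying the sign gives 10*(s + 6)/(s^2 + 12*s + 61)^2.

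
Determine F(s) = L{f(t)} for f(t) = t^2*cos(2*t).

F(s) = 2*s*(s^2 - 12)/(s^2 + 4)^3

L{cos(2t)} = s/(s^2 + 4).
Then apply L{t^2·g(t)} = (-1)^2 d^2/ds^2[G(s)] with G(s) = s/(s^2 + 4):
differentiating 2 times and applying the sign gives 2*s*(s^2 - 12)/(s^2 + 4)^3.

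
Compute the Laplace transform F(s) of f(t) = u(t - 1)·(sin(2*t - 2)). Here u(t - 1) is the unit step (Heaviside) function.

By the second shifting theorem, L{u(t - c)·g(t - c)} = e^(-cs)·G(s) with c = 1 and G(s) = L{g(t)}.
L{sin(2t)} = 2/(s^2 + 4).

F(s) = 2*exp(-s)/(s^2 + 4)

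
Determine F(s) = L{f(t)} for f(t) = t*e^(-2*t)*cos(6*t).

L{cos(6t)} = s/(s^2 + 36).
Multiplying by e^(-2t) shifts s → s + 2, so L{e^(-2*t)*cos(6*t)} = (s + 2)/((s + 2)^2 + 36).
Then apply L{t·g(t)} = -d/ds[G(s)] with G(s) = (s + 2)/((s + 2)^2 + 36):
differentiating 1 time and applying the sign gives (s - 4)*(s + 8)/(s^2 + 4*s + 40)^2.

F(s) = (s - 4)*(s + 8)/(s^2 + 4*s + 40)^2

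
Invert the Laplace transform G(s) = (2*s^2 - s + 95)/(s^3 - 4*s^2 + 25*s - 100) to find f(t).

Factor the denominator: s^3 - 4*s^2 + 25*s - 100 = (s - 4)*(s^2 + 25).
Partial fraction decomposition gives [3/(s - 4)] + [-s/(s^2 + 25)] + [-5/(s^2 + 25)].
Invert each term: 3/(s - 4) ↔ 3e^(4t); -1·s/(s^2 + 25) ↔ -cos(5t); -1·5/(s^2 + 25) ↔ -sin(5t).

f(t) = 3*exp(4*t) - sin(5*t) - cos(5*t)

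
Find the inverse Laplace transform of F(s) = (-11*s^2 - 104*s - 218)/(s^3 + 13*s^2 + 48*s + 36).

Factor the denominator: s^3 + 13*s^2 + 48*s + 36 = (s + 1)*(s + 6)^2.
Partial fraction decomposition gives [-6/(s + 6)] + [-2/(s + 6)^2] + [-5/(s + 1)].
Invert each term: -6/(s + 6) ↔ -6e^(-6t); -2/(s + 6)^2 ↔ -2t·e^(-6t); -5/(s + 1) ↔ -5e^(-t).

-2*t*exp(-6*t) - 5*exp(-t) - 6*exp(-6*t)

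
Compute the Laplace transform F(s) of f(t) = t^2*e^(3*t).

L{e^(3t)} = 1/(s - 3).
Then apply L{t^2·g(t)} = (-1)^2 d^2/ds^2[G(s)] with G(s) = 1/(s - 3):
differentiating 2 times and applying the sign gives 2/(s - 3)^3.

F(s) = 2/(s - 3)^3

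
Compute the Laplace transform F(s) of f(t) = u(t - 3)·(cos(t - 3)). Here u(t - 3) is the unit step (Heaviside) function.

By the second shifting theorem, L{u(t - c)·g(t - c)} = e^(-cs)·G(s) with c = 3 and G(s) = L{g(t)}.
L{cos(t)} = s/(s^2 + 1).

F(s) = s*exp(-3*s)/(s^2 + 1)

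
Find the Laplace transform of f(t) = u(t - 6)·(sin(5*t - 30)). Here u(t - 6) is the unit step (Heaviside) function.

5*exp(-6*s)/(s^2 + 25)

By the second shifting theorem, L{u(t - c)·g(t - c)} = e^(-cs)·G(s) with c = 6 and G(s) = L{g(t)}.
L{sin(5t)} = 5/(s^2 + 25).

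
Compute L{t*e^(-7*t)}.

(s + 7)^(-2)

L{t} = 1!/s^2 = 1/s^2.
By the first shifting theorem, multiplying by e^(-7t) replaces s with s + 7.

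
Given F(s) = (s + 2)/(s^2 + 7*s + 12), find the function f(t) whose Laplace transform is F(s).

Factor the denominator: s^2 + 7*s + 12 = (s + 3)*(s + 4).
Partial fraction decomposition gives [2/(s + 4)] + [-1/(s + 3)].
Invert each term: 2/(s + 4) ↔ 2e^(-4t); -1/(s + 3) ↔ -e^(-3t).

f(t) = -exp(-3*t) + 2*exp(-4*t)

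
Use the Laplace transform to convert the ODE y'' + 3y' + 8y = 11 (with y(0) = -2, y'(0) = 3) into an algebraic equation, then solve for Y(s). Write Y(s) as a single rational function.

Transform both sides with L{·}.
The derivative rules (L{y''} = s^2 Y - s·y(0) - y'(0) and L{y'} = sY - y(0), with y(0) = -2, y'(0) = 3) turn the left side into (s^2 + 3*s + 8)Y - (-2*s - 3).
The right side is L{11} = 11/s.
So (s^2 + 3*s + 8)Y = 11/s + (-2*s - 3).
Solve for Y(s) and write it as one ratio of polynomials.

Y(s) = (-2*s^2 - 3*s + 11)/(s^3 + 3*s^2 + 8*s)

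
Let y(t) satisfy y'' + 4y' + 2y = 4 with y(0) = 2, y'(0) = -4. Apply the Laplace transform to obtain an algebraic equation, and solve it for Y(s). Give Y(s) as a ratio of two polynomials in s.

Y(s) = (2*s^2 + 4*s + 4)/(s^3 + 4*s^2 + 2*s)

Take the Laplace transform of both sides.
With L{y''} = s^2 Y - s·y(0) - y'(0) and L{y'} = sY - y(0), with y(0) = 2, y'(0) = -4: the LHS transforms to (s^2 + 4*s + 2)Y - (2*s + 4).
The right side is L{4} = 4/s.
So (s^2 + 4*s + 2)Y = 4/s + (2*s + 4).
Divide through and combine into a single rational function.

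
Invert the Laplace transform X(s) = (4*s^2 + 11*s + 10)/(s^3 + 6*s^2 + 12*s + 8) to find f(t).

f(t) = 2*t^2*exp(-2*t) - 5*t*exp(-2*t) + 4*exp(-2*t)

Factor the denominator: s^3 + 6*s^2 + 12*s + 8 = (s + 2)^3.
Partial fraction decomposition gives [4/(s + 2)] + [-5/(s + 2)^2] + [4/(s + 2)^3].
Invert each term: 4/(s + 2) ↔ 4e^(-2t); -5/(s + 2)^2 ↔ -5t·e^(-2t); 4/(s + 2)^3 ↔ (2)t^2·e^(-2t).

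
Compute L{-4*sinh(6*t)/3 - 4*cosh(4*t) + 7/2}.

-4*s/(s^2 - 16) - 8/(s^2 - 36) + 7/(2*s)

By linearity of the Laplace transform, transform each term separately.
L{7/2} = (7/2)/s; (-4/3)·[L{sinh(6t)} = 6/(s^2 - 36)]; (-4)·[L{cosh(4t)} = s/(s^2 - 16)].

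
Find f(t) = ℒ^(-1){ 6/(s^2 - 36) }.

f(t) = sinh(6*t)

Since L{sinh(6t)} = 6/(s^2 - 36), the inverse is sinh(6*t).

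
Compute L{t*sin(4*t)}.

L{sin(4t)} = 4/(s^2 + 16).
Then apply L{t·g(t)} = -d/ds[G(s)] with G(s) = 4/(s^2 + 16):
differentiating 1 time and applying the sign gives 8*s/(s^2 + 16)^2.

8*s/(s^2 + 16)^2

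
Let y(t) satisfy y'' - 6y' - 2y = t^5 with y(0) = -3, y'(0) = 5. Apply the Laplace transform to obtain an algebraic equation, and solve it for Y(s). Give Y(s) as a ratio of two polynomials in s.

Laplace-transform each side.
Using L{y''} = s^2 Y - s·y(0) - y'(0) and L{y'} = sY - y(0), with y(0) = -3, y'(0) = 5, the left side becomes (s^2 - 6*s - 2)Y - (-3*s + 23).
The right side is L{t^5} = 120/s^6.
So (s^2 - 6*s - 2)Y = 120/s^6 + (-3*s + 23).
Divide through and combine into a single rational function.

Y(s) = (-3*s^7 + 23*s^6 + 120)/(s^8 - 6*s^7 - 2*s^6)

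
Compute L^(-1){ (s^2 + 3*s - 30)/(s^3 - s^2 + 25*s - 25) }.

-exp(t) + sin(5*t) + 2*cos(5*t)

Factor the denominator: s^3 - s^2 + 25*s - 25 = (s - 1)*(s^2 + 25).
Partial fraction decomposition gives [-1/(s - 1)] + [2*s/(s^2 + 25)] + [5/(s^2 + 25)].
Invert each term: -1/(s - 1) ↔ -e^(t); 2·s/(s^2 + 25) ↔ 2cos(5t); 1·5/(s^2 + 25) ↔ sin(5t).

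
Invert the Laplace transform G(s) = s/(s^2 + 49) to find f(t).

Since L{cos(7t)} = s/(s^2 + 49), the inverse is cos(7*t).

f(t) = cos(7*t)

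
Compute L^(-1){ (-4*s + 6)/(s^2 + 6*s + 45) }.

3*exp(-3*t)*sin(6*t) - 4*exp(-3*t)*cos(6*t)

Complete the square in the denominator: s^2 + 6*s + 45 = (s + 3)^2 + 6^2.
Split the numerator to match: -4*s + 6 = -4·(s + 3) + 3·6.
Invert each term: -4·(s + 3)/((s + 3)^2 + 36) ↔ -4e^(-3t)cos(6t); 3·6/((s + 3)^2 + 36) ↔ 3e^(-3t)sin(6t).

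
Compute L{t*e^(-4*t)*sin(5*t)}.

L{sin(5t)} = 5/(s^2 + 25).
Multiplying by e^(-4t) shifts s → s + 4, so L{e^(-4*t)*sin(5*t)} = 5/((s + 4)^2 + 25).
Then apply L{t·g(t)} = -d/ds[H(s)] with H(s) = 5/((s + 4)^2 + 25):
differentiating 1 time and applying the sign gives 10*(s + 4)/(s^2 + 8*s + 41)^2.

10*(s + 4)/(s^2 + 8*s + 41)^2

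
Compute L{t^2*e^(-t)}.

2/(s + 1)^3

L{t^2} = 2!/s^3 = 2/s^3.
By the first shifting theorem, multiplying by e^(-t) replaces s with s + 1.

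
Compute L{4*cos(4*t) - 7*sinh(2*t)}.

4*s/(s^2 + 16) - 14/(s^2 - 4)

By linearity of the Laplace transform, transform each term separately.
(4)·[L{cos(4t)} = s/(s^2 + 16)]; (-7)·[L{sinh(2t)} = 2/(s^2 - 4)].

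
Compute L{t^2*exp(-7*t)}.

L{e^(-7t)} = 1/(s + 7).
Then apply L{t^2·g(t)} = (-1)^2 d^2/ds^2[H(s)] with H(s) = 1/(s + 7):
differentiating 2 times and applying the sign gives 2/(s + 7)^3.

2/(s + 7)^3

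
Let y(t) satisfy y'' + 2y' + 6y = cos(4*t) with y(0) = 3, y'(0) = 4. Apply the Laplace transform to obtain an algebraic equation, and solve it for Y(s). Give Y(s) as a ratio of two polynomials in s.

Y(s) = (3*s^3 + 10*s^2 + 49*s + 160)/(s^4 + 2*s^3 + 22*s^2 + 32*s + 96)

Laplace-transform each side.
The derivative rules (L{y''} = s^2 Y - s·y(0) - y'(0) and L{y'} = sY - y(0), with y(0) = 3, y'(0) = 4) turn the left side into (s^2 + 2*s + 6)Y - (3*s + 10).
The right side is L{cos(4*t)} = s/(s^2 + 16).
So (s^2 + 2*s + 6)Y = s/(s^2 + 16) + (3*s + 10).
Solve for Y(s) and write it as one ratio of polynomials.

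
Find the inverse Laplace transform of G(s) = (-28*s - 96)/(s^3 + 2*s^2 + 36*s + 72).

-5*sin(6*t) + cos(6*t) - exp(-2*t)

Factor the denominator: s^3 + 2*s^2 + 36*s + 72 = (s + 2)*(s^2 + 36).
Partial fraction decomposition gives [-1/(s + 2)] + [s/(s^2 + 36)] + [-30/(s^2 + 36)].
Invert each term: -1/(s + 2) ↔ -e^(-2t); 1·s/(s^2 + 36) ↔ cos(6t); -5·6/(s^2 + 36) ↔ -5sin(6t).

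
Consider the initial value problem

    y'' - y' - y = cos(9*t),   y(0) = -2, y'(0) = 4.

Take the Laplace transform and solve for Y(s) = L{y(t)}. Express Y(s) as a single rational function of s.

Y(s) = (-2*s^3 + 6*s^2 - 161*s + 486)/(s^4 - s^3 + 80*s^2 - 81*s - 81)

Transform both sides with L{·}.
With L{y''} = s^2 Y - s·y(0) - y'(0) and L{y'} = sY - y(0), with y(0) = -2, y'(0) = 4: the LHS transforms to (s^2 - s - 1)Y - (-2*s + 6).
The right side is L{cos(9*t)} = s/(s^2 + 81).
So (s^2 - s - 1)Y = s/(s^2 + 81) + (-2*s + 6).
Divide through and combine into a single rational function.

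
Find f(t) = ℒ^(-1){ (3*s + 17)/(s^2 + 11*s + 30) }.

Factor the denominator: s^2 + 11*s + 30 = (s + 5)*(s + 6).
Partial fraction decomposition gives [2/(s + 5)] + [1/(s + 6)].
Invert each term: 2/(s + 5) ↔ 2e^(-5t); 1/(s + 6) ↔ e^(-6t).

f(t) = 2*exp(-5*t) + exp(-6*t)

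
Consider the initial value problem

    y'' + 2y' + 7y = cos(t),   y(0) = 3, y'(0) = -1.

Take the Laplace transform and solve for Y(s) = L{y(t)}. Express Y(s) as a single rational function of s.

Transform both sides with L{·}.
With L{y''} = s^2 Y - s·y(0) - y'(0) and L{y'} = sY - y(0), with y(0) = 3, y'(0) = -1: the LHS transforms to (s^2 + 2*s + 7)Y - (3*s + 5).
The right side is L{cos(t)} = s/(s^2 + 1).
So (s^2 + 2*s + 7)Y = s/(s^2 + 1) + (3*s + 5).
Solve for Y(s) and write it as one ratio of polynomials.

Y(s) = (3*s^3 + 5*s^2 + 4*s + 5)/(s^4 + 2*s^3 + 8*s^2 + 2*s + 7)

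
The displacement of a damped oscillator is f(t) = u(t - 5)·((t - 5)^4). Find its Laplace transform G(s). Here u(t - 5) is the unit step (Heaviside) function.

By the second shifting theorem, L{u(t - c)·g(t - c)} = e^(-cs)·H(s) with c = 5 and H(s) = L{g(t)}.
L{t^4} = 4!/s^5 = 24/s^5.

G(s) = 24*exp(-5*s)/s^5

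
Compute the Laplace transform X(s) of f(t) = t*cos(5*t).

L{cos(5t)} = s/(s^2 + 25).
Then apply L{t·g(t)} = -d/ds[G(s)] with G(s) = s/(s^2 + 25):
differentiating 1 time and applying the sign gives (s - 5)*(s + 5)/(s^2 + 25)^2.

X(s) = (s - 5)*(s + 5)/(s^2 + 25)^2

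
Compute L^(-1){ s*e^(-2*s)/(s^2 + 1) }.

Heaviside(t - 2)*(cos(t - 2))

The factor e^(-2s) signals a time shift by c = 2 (second shifting theorem).
L{cos(t)} = s/(s^2 + 1), so L^-1{s/(s^2 + 1)} = cos(t).
Hence the inverse is u(t - 2) times that function evaluated at t - 2.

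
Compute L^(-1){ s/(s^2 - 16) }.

Since L{cosh(4t)} = s/(s^2 - 16), the inverse is cosh(4*t).

cosh(4*t)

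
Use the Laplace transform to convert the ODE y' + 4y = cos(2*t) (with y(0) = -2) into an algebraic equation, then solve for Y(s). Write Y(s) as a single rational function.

Y(s) = (-2*s^2 + s - 8)/(s^3 + 4*s^2 + 4*s + 16)

Transform both sides with L{·}.
Using L{y'} = sY - y(0) = sY - (-2), the left side becomes (s + 4)Y - (-2).
The right side is L{cos(2*t)} = s/(s^2 + 4).
So (s + 4)Y = s/(s^2 + 4) + (-2).
Solve for Y(s) and write it as one ratio of polynomials.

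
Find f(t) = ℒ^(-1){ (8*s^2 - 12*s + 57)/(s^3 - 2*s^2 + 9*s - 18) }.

Factor the denominator: s^3 - 2*s^2 + 9*s - 18 = (s - 2)*(s^2 + 9).
Partial fraction decomposition gives [5/(s - 2)] + [3*s/(s^2 + 9)] + [-6/(s^2 + 9)].
Invert each term: 5/(s - 2) ↔ 5e^(2t); 3·s/(s^2 + 9) ↔ 3cos(3t); -2·3/(s^2 + 9) ↔ -2sin(3t).

f(t) = 5*exp(2*t) - 2*sin(3*t) + 3*cos(3*t)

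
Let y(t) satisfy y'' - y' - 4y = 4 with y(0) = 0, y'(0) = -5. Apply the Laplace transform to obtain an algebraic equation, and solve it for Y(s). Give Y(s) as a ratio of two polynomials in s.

Y(s) = (-5*s + 4)/(s^3 - s^2 - 4*s)

Laplace-transform each side.
Using L{y''} = s^2 Y - s·y(0) - y'(0) and L{y'} = sY - y(0), with y(0) = 0, y'(0) = -5, the left side becomes (s^2 - s - 4)Y - (-5).
The right side is L{4} = 4/s.
So (s^2 - s - 4)Y = 4/s + (-5).
Isolate Y and clear denominators.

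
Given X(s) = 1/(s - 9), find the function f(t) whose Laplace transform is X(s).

f(t) = exp(9*t)

Since L{e^(9t)} = 1/(s - 9), the inverse is e^(9*t).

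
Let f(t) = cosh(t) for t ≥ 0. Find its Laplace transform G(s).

L{cosh(t)} = s/(s^2 - 1).

G(s) = s/(s^2 - 1)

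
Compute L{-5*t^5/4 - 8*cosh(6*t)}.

The transform is linear, so treat each term independently.
(-8)·[L{cosh(6t)} = s/(s^2 - 36)]; (-5/4)·[L{t^5} = 5!/s^6 = 120/s^6].

-8*s/(s^2 - 36) - 150/s^6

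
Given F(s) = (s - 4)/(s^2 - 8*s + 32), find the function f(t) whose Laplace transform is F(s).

Rewrite the denominator: s^2 - 8*s + 32 = (s - 4)^2 + 16.
The form in (s - 4) signals a first-shifting-theorem factor e^(4t).
Since L{cos(4t)} = s/(s^2 + 16), the inverse is exp(4*t)*cos(4*t).

f(t) = exp(4*t)*cos(4*t)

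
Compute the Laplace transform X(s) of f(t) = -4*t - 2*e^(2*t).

The transform is linear, so treat each term independently.
(-2)·[L{e^(2t)} = 1/(s - 2)]; (-4)·[L{t} = 1!/s^2 = 1/s^2].

X(s) = -2/(s - 2) - 4/s^2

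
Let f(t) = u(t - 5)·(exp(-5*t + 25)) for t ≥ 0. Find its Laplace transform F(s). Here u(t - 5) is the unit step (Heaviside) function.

By the second shifting theorem, L{u(t - c)·g(t - c)} = e^(-cs)·G(s) with c = 5 and G(s) = L{g(t)}.
L{e^(-5t)} = 1/(s + 5).

F(s) = exp(-5*s)/(s + 5)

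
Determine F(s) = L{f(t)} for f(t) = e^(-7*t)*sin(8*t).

F(s) = 8/((s + 7)^2 + 64)

L{sin(8t)} = 8/(s^2 + 64).
By the first shifting theorem, multiplying by e^(-7t) replaces s with s + 7.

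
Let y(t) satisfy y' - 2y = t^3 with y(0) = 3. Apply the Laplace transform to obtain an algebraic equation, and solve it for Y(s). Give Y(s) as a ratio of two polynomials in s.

Transform both sides with L{·}.
The derivative rules (L{y'} = sY - y(0) = sY - 3) turn the left side into (s - 2)Y - (3).
The right side is L{t^3} = 6/s^4.
So (s - 2)Y = 6/s^4 + (3).
Solve for Y(s) and write it as one ratio of polynomials.

Y(s) = (3*s^4 + 6)/(s^5 - 2*s^4)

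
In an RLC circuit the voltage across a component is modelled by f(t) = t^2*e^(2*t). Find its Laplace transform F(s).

F(s) = 2/(s - 2)^3

L{e^(2t)} = 1/(s - 2).
Then apply L{t^2·g(t)} = (-1)^2 d^2/ds^2[G(s)] with G(s) = 1/(s - 2):
differentiating 2 times and applying the sign gives 2/(s - 2)^3.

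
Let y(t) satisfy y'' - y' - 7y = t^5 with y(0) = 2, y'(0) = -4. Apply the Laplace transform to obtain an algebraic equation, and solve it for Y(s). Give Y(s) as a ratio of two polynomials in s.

Transform both sides with L{·}.
With L{y''} = s^2 Y - s·y(0) - y'(0) and L{y'} = sY - y(0), with y(0) = 2, y'(0) = -4: the LHS transforms to (s^2 - s - 7)Y - (2*s - 6).
The right side is L{t^5} = 120/s^6.
So (s^2 - s - 7)Y = 120/s^6 + (2*s - 6).
Divide through and combine into a single rational function.

Y(s) = (2*s^7 - 6*s^6 + 120)/(s^8 - s^7 - 7*s^6)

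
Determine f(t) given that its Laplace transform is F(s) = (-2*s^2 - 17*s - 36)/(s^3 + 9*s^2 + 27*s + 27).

f(t) = -3*t^2*exp(-3*t)/2 - 5*t*exp(-3*t) - 2*exp(-3*t)

Factor the denominator: s^3 + 9*s^2 + 27*s + 27 = (s + 3)^3.
Partial fraction decomposition gives [-2/(s + 3)] + [-5/(s + 3)^2] + [-3/(s + 3)^3].
Invert each term: -2/(s + 3) ↔ -2e^(-3t); -5/(s + 3)^2 ↔ -5t·e^(-3t); -3/(s + 3)^3 ↔ (-3/2)t^2·e^(-3t).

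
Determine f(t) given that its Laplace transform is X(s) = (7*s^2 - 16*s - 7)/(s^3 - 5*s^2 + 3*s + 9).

Factor the denominator: s^3 - 5*s^2 + 3*s + 9 = (s - 3)^2*(s + 1).
Partial fraction decomposition gives [6/(s - 3)] + [2/(s - 3)^2] + [1/(s + 1)].
Invert each term: 6/(s - 3) ↔ 6e^(3t); 2/(s - 3)^2 ↔ 2t·e^(3t); 1/(s + 1) ↔ e^(-t).

f(t) = 2*t*exp(3*t) + 6*exp(3*t) + exp(-t)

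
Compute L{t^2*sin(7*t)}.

14*(3*s^2 - 49)/(s^2 + 49)^3

L{sin(7t)} = 7/(s^2 + 49).
Then apply L{t^2·g(t)} = (-1)^2 d^2/ds^2[H(s)] with H(s) = 7/(s^2 + 49):
differentiating 2 times and applying the sign gives 14*(3*s^2 - 49)/(s^2 + 49)^3.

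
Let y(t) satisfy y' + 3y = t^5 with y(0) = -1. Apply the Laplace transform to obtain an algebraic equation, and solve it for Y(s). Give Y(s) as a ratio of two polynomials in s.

Y(s) = (-s^6 + 120)/(s^7 + 3*s^6)

Take the Laplace transform of both sides.
The derivative rules (L{y'} = sY - y(0) = sY - (-1)) turn the left side into (s + 3)Y - (-1).
The right side is L{t^5} = 120/s^6.
So (s + 3)Y = 120/s^6 + (-1).
Isolate Y and clear denominators.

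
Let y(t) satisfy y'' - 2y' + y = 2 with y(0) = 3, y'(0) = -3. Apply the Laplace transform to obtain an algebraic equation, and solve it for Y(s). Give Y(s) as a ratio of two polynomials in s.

Y(s) = (3*s^2 - 9*s + 2)/(s^3 - 2*s^2 + s)

Take the Laplace transform of both sides.
The derivative rules (L{y''} = s^2 Y - s·y(0) - y'(0) and L{y'} = sY - y(0), with y(0) = 3, y'(0) = -3) turn the left side into (s^2 - 2*s + 1)Y - (3*s - 9).
The right side is L{2} = 2/s.
So (s^2 - 2*s + 1)Y = 2/s + (3*s - 9).
Divide through and combine into a single rational function.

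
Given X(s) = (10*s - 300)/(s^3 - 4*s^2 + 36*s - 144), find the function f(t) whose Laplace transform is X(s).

Factor the denominator: s^3 - 4*s^2 + 36*s - 144 = (s - 4)*(s^2 + 36).
Partial fraction decomposition gives [-5/(s - 4)] + [5*s/(s^2 + 36)] + [30/(s^2 + 36)].
Invert each term: -5/(s - 4) ↔ -5e^(4t); 5·s/(s^2 + 36) ↔ 5cos(6t); 5·6/(s^2 + 36) ↔ 5sin(6t).

f(t) = -5*exp(4*t) + 5*sin(6*t) + 5*cos(6*t)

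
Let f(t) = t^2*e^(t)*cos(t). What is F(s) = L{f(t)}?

L{cos(t)} = s/(s^2 + 1).
Multiplying by e^(t) shifts s → s - 1, so L{e^(t)*cos(t)} = (s - 1)/((s - 1)^2 + 1).
Then apply L{t^2·g(t)} = (-1)^2 d^2/ds^2[G(s)] with G(s) = (s - 1)/((s - 1)^2 + 1):
differentiating 2 times and applying the sign gives 2*(s - 1)*(s^2 - 2*s - 2)/(s^2 - 2*s + 2)^3.

F(s) = 2*(s - 1)*(s^2 - 2*s - 2)/(s^2 - 2*s + 2)^3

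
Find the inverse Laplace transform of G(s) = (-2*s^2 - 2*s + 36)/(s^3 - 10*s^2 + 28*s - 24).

Factor the denominator: s^3 - 10*s^2 + 28*s - 24 = (s - 6)*(s - 2)^2.
Partial fraction decomposition gives [1/(s - 2)] + [-6/(s - 2)^2] + [-3/(s - 6)].
Invert each term: 1/(s - 2) ↔ e^(2t); -6/(s - 2)^2 ↔ -6t·e^(2t); -3/(s - 6) ↔ -3e^(6t).

-6*t*exp(2*t) - 3*exp(6*t) + exp(2*t)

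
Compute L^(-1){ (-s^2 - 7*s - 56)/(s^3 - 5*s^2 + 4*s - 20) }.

-4*exp(5*t) + 4*sin(2*t) + 3*cos(2*t)

Factor the denominator: s^3 - 5*s^2 + 4*s - 20 = (s - 5)*(s^2 + 4).
Partial fraction decomposition gives [-4/(s - 5)] + [3*s/(s^2 + 4)] + [8/(s^2 + 4)].
Invert each term: -4/(s - 5) ↔ -4e^(5t); 3·s/(s^2 + 4) ↔ 3cos(2t); 4·2/(s^2 + 4) ↔ 4sin(2t).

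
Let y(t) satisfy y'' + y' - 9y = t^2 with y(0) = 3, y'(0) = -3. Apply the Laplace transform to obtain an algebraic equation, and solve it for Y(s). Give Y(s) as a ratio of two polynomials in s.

Take the Laplace transform of both sides.
Using L{y''} = s^2 Y - s·y(0) - y'(0) and L{y'} = sY - y(0), with y(0) = 3, y'(0) = -3, the left side becomes (s^2 + s - 9)Y - (3*s).
The right side is L{t^2} = 2/s^3.
So (s^2 + s - 9)Y = 2/s^3 + (3*s).
Isolate Y and clear denominators.

Y(s) = (3*s^4 + 2)/(s^5 + s^4 - 9*s^3)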